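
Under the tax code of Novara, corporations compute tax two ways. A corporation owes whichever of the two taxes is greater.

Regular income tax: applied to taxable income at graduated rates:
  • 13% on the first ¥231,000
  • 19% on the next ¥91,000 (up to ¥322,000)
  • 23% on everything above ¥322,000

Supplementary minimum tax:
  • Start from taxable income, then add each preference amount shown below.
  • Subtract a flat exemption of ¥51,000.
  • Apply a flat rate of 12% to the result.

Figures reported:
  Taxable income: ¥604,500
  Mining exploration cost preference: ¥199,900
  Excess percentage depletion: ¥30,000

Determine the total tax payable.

¥112,295

Supplementary minimum tax:
  Adjusted income: ¥604,500 + ¥199,900 + ¥30,000 = ¥834,400
  Less exemption ¥51,000 → base ¥783,400
  ¥783,400 × 12% = ¥94,008

Regular income tax:
  ¥231,000 × 13% = ¥30,030
  ¥91,000 × 19% = ¥17,290
  ¥282,500 × 23% = ¥64,975
  → ¥112,295

¥112,295 > ¥94,008, so the regular income tax governs.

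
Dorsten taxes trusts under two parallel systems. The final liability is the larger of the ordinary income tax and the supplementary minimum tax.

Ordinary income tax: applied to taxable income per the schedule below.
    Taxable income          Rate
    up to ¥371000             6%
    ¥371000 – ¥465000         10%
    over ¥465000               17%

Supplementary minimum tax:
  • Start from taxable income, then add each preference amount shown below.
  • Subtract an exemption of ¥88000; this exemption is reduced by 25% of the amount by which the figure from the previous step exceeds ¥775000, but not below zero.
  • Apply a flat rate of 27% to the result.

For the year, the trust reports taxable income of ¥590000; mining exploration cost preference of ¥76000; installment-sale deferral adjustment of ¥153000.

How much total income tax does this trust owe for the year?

¥200340

Supplementary minimum tax:
  Adjusted income: ¥590000 + ¥76000 + ¥153000 = ¥819000
  Exemption: ¥88000 − 25% × (¥819000 − ¥775000) = ¥88000 − ¥11000 = ¥77000
  Base: ¥819000 − ¥77000 = ¥742000
  ¥742000 × 27% = ¥200340

Ordinary income tax:
  ¥371000 × 6% = ¥22260
  ¥94000 × 10% = ¥9400
  ¥125000 × 17% = ¥21250
  → ¥52910

¥200340 > ¥52910, so the supplementary minimum tax is the binding amount.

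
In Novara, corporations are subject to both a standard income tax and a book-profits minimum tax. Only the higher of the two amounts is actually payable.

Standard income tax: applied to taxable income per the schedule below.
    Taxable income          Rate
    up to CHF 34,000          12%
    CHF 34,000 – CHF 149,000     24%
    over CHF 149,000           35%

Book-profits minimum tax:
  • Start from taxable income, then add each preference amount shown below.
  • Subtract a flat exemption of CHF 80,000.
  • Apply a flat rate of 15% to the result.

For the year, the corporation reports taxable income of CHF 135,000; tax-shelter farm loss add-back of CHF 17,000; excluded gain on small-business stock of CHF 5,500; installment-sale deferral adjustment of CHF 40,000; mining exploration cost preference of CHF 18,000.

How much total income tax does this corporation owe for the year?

CHF 28,320

Book-profits minimum tax:
  Adjusted income: CHF 135,000 + CHF 17,000 + CHF 5,500 + CHF 40,000 + CHF 18,000 = CHF 215,500
  Less exemption CHF 80,000 → base CHF 135,500
  CHF 135,500 × 15% = CHF 20,325

Standard income tax:
  CHF 34,000 × 12% = CHF 4,080
  CHF 101,000 × 24% = CHF 24,240
  → CHF 28,320

CHF 28,320 > CHF 20,325, so the standard income tax governs.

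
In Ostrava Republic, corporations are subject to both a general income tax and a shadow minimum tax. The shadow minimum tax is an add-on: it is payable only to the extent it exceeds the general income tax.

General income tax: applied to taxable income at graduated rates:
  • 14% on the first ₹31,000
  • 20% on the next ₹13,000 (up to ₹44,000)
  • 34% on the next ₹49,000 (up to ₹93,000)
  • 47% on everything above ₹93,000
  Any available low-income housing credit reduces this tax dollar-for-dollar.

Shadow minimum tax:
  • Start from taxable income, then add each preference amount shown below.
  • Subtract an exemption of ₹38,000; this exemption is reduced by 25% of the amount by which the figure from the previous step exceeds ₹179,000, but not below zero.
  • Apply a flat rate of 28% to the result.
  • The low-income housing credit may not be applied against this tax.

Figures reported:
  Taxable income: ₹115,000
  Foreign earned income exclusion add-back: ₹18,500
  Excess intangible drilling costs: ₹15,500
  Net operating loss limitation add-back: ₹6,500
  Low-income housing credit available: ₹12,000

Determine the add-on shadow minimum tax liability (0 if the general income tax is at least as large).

₹10,960

General income tax:
  ₹31,000 × 14% = ₹4,340
  ₹13,000 × 20% = ₹2,600
  ₹49,000 × 34% = ₹16,660
  ₹22,000 × 47% = ₹10,340
  → ₹33,940
  Less low-income housing credit ₹12,000 → ₹21,940

Shadow minimum tax:
  Adjusted income: ₹115,000 + ₹18,500 + ₹15,500 + ₹6,500 = ₹155,500
  Exemption: ₹155,500 ≤ ₹179,000, so full ₹38,000 applies
  Base: ₹155,500 − ₹38,000 = ₹117,500
  ₹117,500 × 28% = ₹32,900

Excess of shadow minimum tax over general income tax: ₹32,900 − ₹21,940 = ₹10,960.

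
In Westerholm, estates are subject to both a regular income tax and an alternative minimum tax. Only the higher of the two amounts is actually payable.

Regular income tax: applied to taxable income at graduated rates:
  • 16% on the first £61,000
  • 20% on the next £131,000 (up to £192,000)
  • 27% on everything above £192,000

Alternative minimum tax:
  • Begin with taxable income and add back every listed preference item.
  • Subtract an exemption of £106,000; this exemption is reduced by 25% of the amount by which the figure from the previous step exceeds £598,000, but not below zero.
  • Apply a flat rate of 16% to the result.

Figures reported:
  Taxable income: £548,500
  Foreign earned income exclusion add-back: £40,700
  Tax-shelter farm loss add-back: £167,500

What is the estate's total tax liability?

Regular income tax:
  £61,000 × 16% = £9,760
  £131,000 × 20% = £26,200
  £356,500 × 27% = £96,255
  → £132,215

Alternative minimum tax:
  Adjusted income: £548,500 + £40,700 + £167,500 = £756,700
  Exemption: £106,000 − 25% × (£756,700 − £598,000) = £106,000 − £39,675 = £66,325
  Base: £756,700 − £66,325 = £690,375
  £690,375 × 16% = £110,460

£132,215 > £110,460, so the regular income tax governs.

£132,215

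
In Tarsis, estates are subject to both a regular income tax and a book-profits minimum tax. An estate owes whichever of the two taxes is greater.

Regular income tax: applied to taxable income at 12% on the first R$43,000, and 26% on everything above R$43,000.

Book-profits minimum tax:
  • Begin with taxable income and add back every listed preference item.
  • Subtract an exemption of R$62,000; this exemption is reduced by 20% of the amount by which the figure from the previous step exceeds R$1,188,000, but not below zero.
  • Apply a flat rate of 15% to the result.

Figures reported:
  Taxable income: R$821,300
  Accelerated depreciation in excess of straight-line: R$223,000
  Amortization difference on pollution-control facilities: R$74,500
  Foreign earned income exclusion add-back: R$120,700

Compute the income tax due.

R$207,518

Regular income tax:
  R$43,000 × 12% = R$5,160
  R$778,300 × 26% = R$202,358
  → R$207,518

Book-profits minimum tax:
  Adjusted income: R$821,300 + R$223,000 + R$74,500 + R$120,700 = R$1,239,500
  Exemption: R$62,000 − 20% × (R$1,239,500 − R$1,188,000) = R$62,000 − R$10,300 = R$51,700
  Base: R$1,239,500 − R$51,700 = R$1,187,800
  R$1,187,800 × 15% = R$178,170

R$207,518 > R$178,170, so the regular income tax governs.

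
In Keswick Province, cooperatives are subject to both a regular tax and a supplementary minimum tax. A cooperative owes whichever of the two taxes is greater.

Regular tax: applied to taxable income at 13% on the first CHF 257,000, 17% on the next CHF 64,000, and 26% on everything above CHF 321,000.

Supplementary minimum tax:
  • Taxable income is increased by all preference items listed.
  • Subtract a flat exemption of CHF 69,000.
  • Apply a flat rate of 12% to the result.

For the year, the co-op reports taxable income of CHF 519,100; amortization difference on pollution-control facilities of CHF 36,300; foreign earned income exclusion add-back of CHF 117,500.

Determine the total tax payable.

Regular tax:
  CHF 257,000 × 13% = CHF 33,410
  CHF 64,000 × 17% = CHF 10,880
  CHF 198,100 × 26% = CHF 51,506
  → CHF 95,796

Supplementary minimum tax:
  Adjusted income: CHF 519,100 + CHF 36,300 + CHF 117,500 = CHF 672,900
  Less exemption CHF 69,000 → base CHF 603,900
  CHF 603,900 × 12% = CHF 72,468

CHF 95,796 > CHF 72,468, so the regular tax governs.

CHF 95,796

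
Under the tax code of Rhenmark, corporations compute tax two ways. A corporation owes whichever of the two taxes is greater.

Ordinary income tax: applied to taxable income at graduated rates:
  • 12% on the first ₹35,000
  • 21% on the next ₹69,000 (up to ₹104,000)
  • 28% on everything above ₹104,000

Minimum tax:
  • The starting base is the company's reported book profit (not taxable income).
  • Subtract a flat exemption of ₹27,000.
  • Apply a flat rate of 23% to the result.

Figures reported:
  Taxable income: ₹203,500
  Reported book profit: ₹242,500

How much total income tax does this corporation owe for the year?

Minimum tax:
  Base (reported book profit): ₹242,500
  Less exemption ₹27,000 → base ₹215,500
  ₹215,500 × 23% = ₹49,565

Ordinary income tax:
  ₹35,000 × 12% = ₹4,200
  ₹69,000 × 21% = ₹14,490
  ₹99,500 × 28% = ₹27,860
  → ₹46,550

₹49,565 > ₹46,550, so the minimum tax is the binding amount.

₹49,565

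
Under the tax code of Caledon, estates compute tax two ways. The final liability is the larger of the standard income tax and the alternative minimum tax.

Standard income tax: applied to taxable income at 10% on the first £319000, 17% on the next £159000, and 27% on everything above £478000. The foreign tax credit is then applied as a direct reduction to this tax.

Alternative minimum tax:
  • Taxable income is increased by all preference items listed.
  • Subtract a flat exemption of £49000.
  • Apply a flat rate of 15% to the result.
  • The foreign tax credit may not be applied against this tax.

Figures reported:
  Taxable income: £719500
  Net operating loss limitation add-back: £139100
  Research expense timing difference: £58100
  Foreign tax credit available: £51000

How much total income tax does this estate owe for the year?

£130155

Alternative minimum tax:
  Adjusted income: £719500 + £139100 + £58100 = £916700
  Less exemption £49000 → base £867700
  £867700 × 15% = £130155

Standard income tax:
  £319000 × 10% = £31900
  £159000 × 17% = £27030
  £241500 × 27% = £65205
  → £124135
  Less foreign tax credit £51000 → £73135

£130155 > £73135, so the alternative minimum tax is the binding amount.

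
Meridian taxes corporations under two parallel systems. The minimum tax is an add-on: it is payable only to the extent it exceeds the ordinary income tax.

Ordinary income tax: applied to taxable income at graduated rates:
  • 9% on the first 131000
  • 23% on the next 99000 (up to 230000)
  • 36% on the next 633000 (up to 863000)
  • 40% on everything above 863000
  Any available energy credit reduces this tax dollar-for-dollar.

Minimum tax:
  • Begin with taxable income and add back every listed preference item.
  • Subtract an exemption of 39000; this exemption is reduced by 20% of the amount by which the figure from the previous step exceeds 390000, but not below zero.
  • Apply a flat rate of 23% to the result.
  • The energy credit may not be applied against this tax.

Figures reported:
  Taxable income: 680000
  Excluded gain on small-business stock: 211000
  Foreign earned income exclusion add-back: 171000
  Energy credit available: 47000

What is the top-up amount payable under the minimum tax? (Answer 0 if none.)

Minimum tax:
  Adjusted income: 680000 + 211000 + 171000 = 1062000
  Exemption: 20% × (1062000 − 390000) = 134400 ≥ 39000, so the exemption is fully phased out
  Base: 1062000 − 0 = 1062000
  1062000 × 23% = 244260

Ordinary income tax:
  131000 × 9% = 11790
  99000 × 23% = 22770
  450000 × 36% = 162000
  → 196560
  Less energy credit 47000 → 149560

Excess of minimum tax over ordinary income tax: 244260 − 149560 = 94700.

94700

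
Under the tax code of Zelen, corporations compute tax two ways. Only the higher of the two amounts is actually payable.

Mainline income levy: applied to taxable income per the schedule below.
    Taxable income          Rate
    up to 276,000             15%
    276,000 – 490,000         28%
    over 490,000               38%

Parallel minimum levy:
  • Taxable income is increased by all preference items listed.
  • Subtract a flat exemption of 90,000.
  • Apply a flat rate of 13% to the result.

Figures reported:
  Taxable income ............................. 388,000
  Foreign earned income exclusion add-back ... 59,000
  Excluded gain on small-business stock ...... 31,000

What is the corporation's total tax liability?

Parallel minimum levy:
  Adjusted income: 388,000 + 59,000 + 31,000 = 478,000
  Less exemption 90,000 → base 388,000
  388,000 × 13% = 50,440

Mainline income levy:
  276,000 × 15% = 41,400
  112,000 × 28% = 31,360
  → 72,760

72,760 > 50,440, so the mainline income levy governs.

72,760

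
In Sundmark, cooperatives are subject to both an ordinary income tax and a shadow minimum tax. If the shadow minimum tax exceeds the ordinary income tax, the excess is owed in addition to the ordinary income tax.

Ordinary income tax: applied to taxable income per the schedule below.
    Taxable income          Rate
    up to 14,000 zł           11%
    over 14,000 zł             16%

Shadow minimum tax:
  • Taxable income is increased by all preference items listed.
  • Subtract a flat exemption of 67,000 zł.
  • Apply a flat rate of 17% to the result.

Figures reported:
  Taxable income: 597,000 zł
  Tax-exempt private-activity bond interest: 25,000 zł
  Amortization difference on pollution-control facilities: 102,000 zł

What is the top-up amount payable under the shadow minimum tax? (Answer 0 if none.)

Ordinary income tax:
  14,000 zł × 11% = 1,540 zł
  583,000 zł × 16% = 93,280 zł
  → 94,820 zł

Shadow minimum tax:
  Adjusted income: 597,000 zł + 25,000 zł + 102,000 zł = 724,000 zł
  Less exemption 67,000 zł → base 657,000 zł
  657,000 zł × 17% = 111,690 zł

Excess of shadow minimum tax over ordinary income tax: 111,690 zł − 94,820 zł = 16,870 zł.

16,870 zł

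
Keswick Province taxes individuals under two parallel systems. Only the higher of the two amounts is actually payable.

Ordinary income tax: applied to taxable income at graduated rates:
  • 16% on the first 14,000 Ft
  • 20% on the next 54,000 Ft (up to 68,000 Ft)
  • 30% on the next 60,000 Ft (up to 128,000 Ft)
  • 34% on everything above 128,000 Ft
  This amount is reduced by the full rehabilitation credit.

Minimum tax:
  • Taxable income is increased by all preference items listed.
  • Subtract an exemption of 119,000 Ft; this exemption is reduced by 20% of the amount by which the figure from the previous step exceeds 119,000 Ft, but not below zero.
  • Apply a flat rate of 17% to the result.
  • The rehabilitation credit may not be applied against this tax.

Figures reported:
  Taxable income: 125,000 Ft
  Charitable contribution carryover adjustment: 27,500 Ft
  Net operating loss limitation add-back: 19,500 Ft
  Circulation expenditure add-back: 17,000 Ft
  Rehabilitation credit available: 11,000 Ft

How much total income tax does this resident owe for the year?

Ordinary income tax:
  14,000 Ft × 16% = 2,240 Ft
  54,000 Ft × 20% = 10,800 Ft
  57,000 Ft × 30% = 17,100 Ft
  → 30,140 Ft
  Less rehabilitation credit 11,000 Ft → 19,140 Ft

Minimum tax:
  Adjusted income: 125,000 Ft + 27,500 Ft + 19,500 Ft + 17,000 Ft = 189,000 Ft
  Exemption: 119,000 Ft − 20% × (189,000 Ft − 119,000 Ft) = 119,000 Ft − 14,000 Ft = 105,000 Ft
  Base: 189,000 Ft − 105,000 Ft = 84,000 Ft
  84,000 Ft × 17% = 14,280 Ft

19,140 Ft > 14,280 Ft, so the ordinary income tax governs.

19,140 Ft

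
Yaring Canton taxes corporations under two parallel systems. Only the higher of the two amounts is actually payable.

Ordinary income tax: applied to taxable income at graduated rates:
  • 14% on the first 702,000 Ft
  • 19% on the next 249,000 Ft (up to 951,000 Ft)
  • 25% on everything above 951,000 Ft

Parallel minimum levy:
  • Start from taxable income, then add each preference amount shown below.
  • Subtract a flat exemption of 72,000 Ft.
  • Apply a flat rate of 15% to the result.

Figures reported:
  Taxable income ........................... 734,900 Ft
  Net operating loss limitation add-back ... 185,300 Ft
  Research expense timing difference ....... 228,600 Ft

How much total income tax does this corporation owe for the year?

Ordinary income tax:
  702,000 Ft × 14% = 98,280 Ft
  32,900 Ft × 19% = 6,251 Ft
  → 104,531 Ft

Parallel minimum levy:
  Adjusted income: 734,900 Ft + 185,300 Ft + 228,600 Ft = 1,148,800 Ft
  Less exemption 72,000 Ft → base 1,076,800 Ft
  1,076,800 Ft × 15% = 161,520 Ft

161,520 Ft > 104,531 Ft, so the parallel minimum levy is the binding amount.

161,520 Ft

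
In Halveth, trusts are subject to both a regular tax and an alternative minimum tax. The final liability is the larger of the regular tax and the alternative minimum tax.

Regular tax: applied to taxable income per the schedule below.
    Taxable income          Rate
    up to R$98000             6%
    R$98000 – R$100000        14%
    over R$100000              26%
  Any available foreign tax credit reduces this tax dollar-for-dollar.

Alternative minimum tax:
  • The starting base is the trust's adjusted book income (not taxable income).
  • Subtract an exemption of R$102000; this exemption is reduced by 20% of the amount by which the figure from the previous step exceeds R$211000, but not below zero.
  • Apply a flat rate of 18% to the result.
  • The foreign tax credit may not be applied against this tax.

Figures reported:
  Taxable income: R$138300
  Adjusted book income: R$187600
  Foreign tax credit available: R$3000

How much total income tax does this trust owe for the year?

Regular tax:
  R$98000 × 6% = R$5880
  R$2000 × 14% = R$280
  R$38300 × 26% = R$9958
  → R$16118
  Less foreign tax credit R$3000 → R$13118

Alternative minimum tax:
  Base (adjusted book income): R$187600
  Exemption: R$187600 ≤ R$211000, so full R$102000 applies
  Base: R$187600 − R$102000 = R$85600
  R$85600 × 18% = R$15408

R$15408 > R$13118, so the alternative minimum tax is the binding amount.

R$15408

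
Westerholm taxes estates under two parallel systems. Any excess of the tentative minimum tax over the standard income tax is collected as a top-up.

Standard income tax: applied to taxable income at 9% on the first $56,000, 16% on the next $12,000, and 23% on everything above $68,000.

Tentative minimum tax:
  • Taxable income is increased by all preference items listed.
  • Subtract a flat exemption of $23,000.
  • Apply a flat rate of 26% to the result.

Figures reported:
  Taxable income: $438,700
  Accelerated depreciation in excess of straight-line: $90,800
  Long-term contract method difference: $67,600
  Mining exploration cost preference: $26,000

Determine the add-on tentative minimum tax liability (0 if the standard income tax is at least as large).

$63,805

Standard income tax:
  $56,000 × 9% = $5,040
  $12,000 × 16% = $1,920
  $370,700 × 23% = $85,261
  → $92,221

Tentative minimum tax:
  Adjusted income: $438,700 + $90,800 + $67,600 + $26,000 = $623,100
  Less exemption $23,000 → base $600,100
  $600,100 × 26% = $156,026

Excess of tentative minimum tax over standard income tax: $156,026 − $92,221 = $63,805.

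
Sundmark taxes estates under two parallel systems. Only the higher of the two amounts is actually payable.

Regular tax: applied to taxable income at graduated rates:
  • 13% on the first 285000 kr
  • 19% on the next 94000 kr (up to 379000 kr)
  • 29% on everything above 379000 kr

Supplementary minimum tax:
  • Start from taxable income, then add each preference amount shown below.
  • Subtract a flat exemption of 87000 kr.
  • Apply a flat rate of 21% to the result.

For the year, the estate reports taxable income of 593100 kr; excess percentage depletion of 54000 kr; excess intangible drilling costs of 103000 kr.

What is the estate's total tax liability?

139251 kr

Supplementary minimum tax:
  Adjusted income: 593100 kr + 54000 kr + 103000 kr = 750100 kr
  Less exemption 87000 kr → base 663100 kr
  663100 kr × 21% = 139251 kr

Regular tax:
  285000 kr × 13% = 37050 kr
  94000 kr × 19% = 17860 kr
  214100 kr × 29% = 62089 kr
  → 116999 kr

139251 kr > 116999 kr, so the supplementary minimum tax is the binding amount.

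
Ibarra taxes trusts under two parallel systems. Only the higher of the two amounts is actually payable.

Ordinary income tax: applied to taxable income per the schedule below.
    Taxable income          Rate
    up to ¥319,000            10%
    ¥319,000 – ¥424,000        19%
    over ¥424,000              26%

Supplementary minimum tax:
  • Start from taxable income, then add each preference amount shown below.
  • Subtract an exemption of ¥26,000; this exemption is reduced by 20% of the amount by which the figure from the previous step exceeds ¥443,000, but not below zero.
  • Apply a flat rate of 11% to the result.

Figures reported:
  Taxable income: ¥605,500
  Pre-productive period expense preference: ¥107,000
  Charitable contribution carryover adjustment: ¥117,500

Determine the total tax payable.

¥99,040

Supplementary minimum tax:
  Adjusted income: ¥605,500 + ¥107,000 + ¥117,500 = ¥830,000
  Exemption: 20% × (¥830,000 − ¥443,000) = ¥77,400 ≥ ¥26,000, so the exemption is fully phased out
  Base: ¥830,000 − ¥0 = ¥830,000
  ¥830,000 × 11% = ¥91,300

Ordinary income tax:
  ¥319,000 × 10% = ¥31,900
  ¥105,000 × 19% = ¥19,950
  ¥181,500 × 26% = ¥47,190
  → ¥99,040

¥99,040 > ¥91,300, so the ordinary income tax governs.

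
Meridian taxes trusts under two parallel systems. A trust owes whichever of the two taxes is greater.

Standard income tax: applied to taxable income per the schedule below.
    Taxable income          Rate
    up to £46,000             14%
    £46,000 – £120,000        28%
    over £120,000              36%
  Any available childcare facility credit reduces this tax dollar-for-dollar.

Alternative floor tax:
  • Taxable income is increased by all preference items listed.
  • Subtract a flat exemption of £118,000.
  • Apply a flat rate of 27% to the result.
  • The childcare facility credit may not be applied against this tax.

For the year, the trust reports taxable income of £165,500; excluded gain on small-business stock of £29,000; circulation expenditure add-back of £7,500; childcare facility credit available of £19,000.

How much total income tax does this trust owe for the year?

£24,540

Standard income tax:
  £46,000 × 14% = £6,440
  £74,000 × 28% = £20,720
  £45,500 × 36% = £16,380
  → £43,540
  Less childcare facility credit £19,000 → £24,540

Alternative floor tax:
  Adjusted income: £165,500 + £29,000 + £7,500 = £202,000
  Less exemption £118,000 → base £84,000
  £84,000 × 27% = £22,680

£24,540 > £22,680, so the standard income tax governs.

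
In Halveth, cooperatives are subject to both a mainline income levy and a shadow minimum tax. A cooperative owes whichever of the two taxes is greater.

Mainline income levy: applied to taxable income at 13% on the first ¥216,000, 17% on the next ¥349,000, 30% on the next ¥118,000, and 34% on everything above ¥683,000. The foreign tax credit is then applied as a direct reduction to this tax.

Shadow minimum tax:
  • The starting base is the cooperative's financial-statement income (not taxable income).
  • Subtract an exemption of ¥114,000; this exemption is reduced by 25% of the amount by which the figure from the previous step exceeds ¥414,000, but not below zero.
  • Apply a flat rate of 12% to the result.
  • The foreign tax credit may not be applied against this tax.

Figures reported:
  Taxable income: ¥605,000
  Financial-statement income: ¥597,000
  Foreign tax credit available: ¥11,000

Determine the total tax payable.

Mainline income levy:
  ¥216,000 × 13% = ¥28,080
  ¥349,000 × 17% = ¥59,330
  ¥40,000 × 30% = ¥12,000
  → ¥99,410
  Less foreign tax credit ¥11,000 → ¥88,410

Shadow minimum tax:
  Base (financial-statement income): ¥597,000
  Exemption: ¥114,000 − 25% × (¥597,000 − ¥414,000) = ¥114,000 − ¥45,750 = ¥68,250
  Base: ¥597,000 − ¥68,250 = ¥528,750
  ¥528,750 × 12% = ¥63,450

¥88,410 > ¥63,450, so the mainline income levy governs.

¥88,410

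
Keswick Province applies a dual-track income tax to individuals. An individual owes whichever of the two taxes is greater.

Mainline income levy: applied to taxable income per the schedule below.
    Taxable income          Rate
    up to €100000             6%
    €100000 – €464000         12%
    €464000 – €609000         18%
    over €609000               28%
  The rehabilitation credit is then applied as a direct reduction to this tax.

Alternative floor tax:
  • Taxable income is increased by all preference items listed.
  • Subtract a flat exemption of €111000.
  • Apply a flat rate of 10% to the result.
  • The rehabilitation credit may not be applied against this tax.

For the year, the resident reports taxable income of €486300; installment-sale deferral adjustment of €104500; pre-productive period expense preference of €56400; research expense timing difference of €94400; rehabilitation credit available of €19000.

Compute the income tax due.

Mainline income levy:
  €100000 × 6% = €6000
  €364000 × 12% = €43680
  €22300 × 18% = €4014
  → €53694
  Less rehabilitation credit €19000 → €34694

Alternative floor tax:
  Adjusted income: €486300 + €104500 + €56400 + €94400 = €741600
  Less exemption €111000 → base €630600
  €630600 × 10% = €63060

€63060 > €34694, so the alternative floor tax is the binding amount.

€63060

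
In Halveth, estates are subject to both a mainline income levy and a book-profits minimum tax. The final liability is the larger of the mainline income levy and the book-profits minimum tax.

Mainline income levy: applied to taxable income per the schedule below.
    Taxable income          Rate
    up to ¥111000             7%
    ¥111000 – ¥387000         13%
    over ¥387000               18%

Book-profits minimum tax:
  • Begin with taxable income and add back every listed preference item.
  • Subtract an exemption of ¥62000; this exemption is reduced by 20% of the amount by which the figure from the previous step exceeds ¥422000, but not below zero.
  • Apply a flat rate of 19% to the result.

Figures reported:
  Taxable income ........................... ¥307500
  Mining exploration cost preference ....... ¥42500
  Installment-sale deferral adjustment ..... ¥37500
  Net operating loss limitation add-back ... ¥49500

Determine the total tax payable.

Book-profits minimum tax:
  Adjusted income: ¥307500 + ¥42500 + ¥37500 + ¥49500 = ¥437000
  Exemption: ¥62000 − 20% × (¥437000 − ¥422000) = ¥62000 − ¥3000 = ¥59000
  Base: ¥437000 − ¥59000 = ¥378000
  ¥378000 × 19% = ¥71820

Mainline income levy:
  ¥111000 × 7% = ¥7770
  ¥196500 × 13% = ¥25545
  → ¥33315

¥71820 > ¥33315, so the book-profits minimum tax is the binding amount.

¥71820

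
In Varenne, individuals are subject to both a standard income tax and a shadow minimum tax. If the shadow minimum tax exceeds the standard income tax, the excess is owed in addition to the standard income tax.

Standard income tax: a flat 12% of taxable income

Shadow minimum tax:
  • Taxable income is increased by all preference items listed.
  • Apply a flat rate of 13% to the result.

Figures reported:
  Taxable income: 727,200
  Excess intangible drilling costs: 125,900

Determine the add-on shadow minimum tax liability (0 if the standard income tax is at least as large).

23,639

Standard income tax:
  727,200 × 12% = 87,264

Shadow minimum tax:
  Adjusted income: 727,200 + 125,900 = 853,100
  853,100 × 13% = 110,903

Excess of shadow minimum tax over standard income tax: 110,903 − 87,264 = 23,639.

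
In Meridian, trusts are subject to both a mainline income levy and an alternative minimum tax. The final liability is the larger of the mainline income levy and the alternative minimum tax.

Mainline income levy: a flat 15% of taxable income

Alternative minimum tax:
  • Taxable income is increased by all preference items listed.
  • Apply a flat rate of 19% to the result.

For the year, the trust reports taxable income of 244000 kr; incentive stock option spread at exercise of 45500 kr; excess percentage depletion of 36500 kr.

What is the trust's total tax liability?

61940 kr

Mainline income levy:
  244000 kr × 15% = 36600 kr

Alternative minimum tax:
  Adjusted income: 244000 kr + 45500 kr + 36500 kr = 326000 kr
  326000 kr × 19% = 61940 kr

61940 kr > 36600 kr, so the alternative minimum tax is the binding amount.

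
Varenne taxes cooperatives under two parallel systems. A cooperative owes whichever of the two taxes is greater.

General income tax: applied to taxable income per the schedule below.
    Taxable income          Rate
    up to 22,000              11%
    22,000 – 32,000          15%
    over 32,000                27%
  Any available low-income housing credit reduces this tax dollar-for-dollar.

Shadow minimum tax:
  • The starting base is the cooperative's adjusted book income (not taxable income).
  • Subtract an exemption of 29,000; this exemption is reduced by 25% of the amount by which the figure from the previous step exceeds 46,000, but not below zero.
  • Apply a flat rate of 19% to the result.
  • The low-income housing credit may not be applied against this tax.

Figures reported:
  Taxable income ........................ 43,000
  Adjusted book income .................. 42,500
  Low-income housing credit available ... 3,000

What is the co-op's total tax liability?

3,890

General income tax:
  22,000 × 11% = 2,420
  10,000 × 15% = 1,500
  11,000 × 27% = 2,970
  → 6,890
  Less low-income housing credit 3,000 → 3,890

Shadow minimum tax:
  Base (adjusted book income): 42,500
  Exemption: 42,500 ≤ 46,000, so full 29,000 applies
  Base: 42,500 − 29,000 = 13,500
  13,500 × 19% = 2,565

3,890 > 2,565, so the general income tax governs.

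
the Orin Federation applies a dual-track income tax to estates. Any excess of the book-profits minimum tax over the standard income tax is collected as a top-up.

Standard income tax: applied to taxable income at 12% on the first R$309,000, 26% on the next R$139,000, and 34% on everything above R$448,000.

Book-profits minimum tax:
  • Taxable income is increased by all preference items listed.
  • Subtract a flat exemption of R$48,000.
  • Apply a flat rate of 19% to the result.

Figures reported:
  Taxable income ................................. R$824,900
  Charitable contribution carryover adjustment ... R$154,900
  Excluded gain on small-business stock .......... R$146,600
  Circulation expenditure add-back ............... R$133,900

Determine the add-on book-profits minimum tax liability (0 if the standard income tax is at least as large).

Standard income tax:
  R$309,000 × 12% = R$37,080
  R$139,000 × 26% = R$36,140
  R$376,900 × 34% = R$128,146
  → R$201,366

Book-profits minimum tax:
  Adjusted income: R$824,900 + R$154,900 + R$146,600 + R$133,900 = R$1,260,300
  Less exemption R$48,000 → base R$1,212,300
  R$1,212,300 × 19% = R$230,337

Excess of book-profits minimum tax over standard income tax: R$230,337 − R$201,366 = R$28,971.

R$28,971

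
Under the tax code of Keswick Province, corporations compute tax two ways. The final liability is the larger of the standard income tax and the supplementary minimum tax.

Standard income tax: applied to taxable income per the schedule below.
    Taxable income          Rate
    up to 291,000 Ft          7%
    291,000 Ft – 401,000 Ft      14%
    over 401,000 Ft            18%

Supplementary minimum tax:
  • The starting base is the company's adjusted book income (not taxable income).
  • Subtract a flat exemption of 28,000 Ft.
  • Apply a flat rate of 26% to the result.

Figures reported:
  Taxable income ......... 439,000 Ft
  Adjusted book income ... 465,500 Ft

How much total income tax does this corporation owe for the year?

Supplementary minimum tax:
  Base (adjusted book income): 465,500 Ft
  Less exemption 28,000 Ft → base 437,500 Ft
  437,500 Ft × 26% = 113,750 Ft

Standard income tax:
  291,000 Ft × 7% = 20,370 Ft
  110,000 Ft × 14% = 15,400 Ft
  38,000 Ft × 18% = 6,840 Ft
  → 42,610 Ft

113,750 Ft > 42,610 Ft, so the supplementary minimum tax is the binding amount.

113,750 Ft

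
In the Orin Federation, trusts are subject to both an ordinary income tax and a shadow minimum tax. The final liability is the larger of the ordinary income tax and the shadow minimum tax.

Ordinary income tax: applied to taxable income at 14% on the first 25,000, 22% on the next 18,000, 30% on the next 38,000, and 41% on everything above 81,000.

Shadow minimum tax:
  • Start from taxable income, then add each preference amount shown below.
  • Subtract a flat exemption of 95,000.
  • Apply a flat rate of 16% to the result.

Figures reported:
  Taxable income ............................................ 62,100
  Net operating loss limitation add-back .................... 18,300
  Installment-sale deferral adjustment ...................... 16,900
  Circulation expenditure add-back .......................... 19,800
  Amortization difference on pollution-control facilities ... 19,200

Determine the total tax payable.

Shadow minimum tax:
  Adjusted income: 62,100 + 18,300 + 16,900 + 19,800 + 19,200 = 136,300
  Less exemption 95,000 → base 41,300
  41,300 × 16% = 6,608

Ordinary income tax:
  25,000 × 14% = 3,500
  18,000 × 22% = 3,960
  19,100 × 30% = 5,730
  → 13,190

13,190 > 6,608, so the ordinary income tax governs.

13,190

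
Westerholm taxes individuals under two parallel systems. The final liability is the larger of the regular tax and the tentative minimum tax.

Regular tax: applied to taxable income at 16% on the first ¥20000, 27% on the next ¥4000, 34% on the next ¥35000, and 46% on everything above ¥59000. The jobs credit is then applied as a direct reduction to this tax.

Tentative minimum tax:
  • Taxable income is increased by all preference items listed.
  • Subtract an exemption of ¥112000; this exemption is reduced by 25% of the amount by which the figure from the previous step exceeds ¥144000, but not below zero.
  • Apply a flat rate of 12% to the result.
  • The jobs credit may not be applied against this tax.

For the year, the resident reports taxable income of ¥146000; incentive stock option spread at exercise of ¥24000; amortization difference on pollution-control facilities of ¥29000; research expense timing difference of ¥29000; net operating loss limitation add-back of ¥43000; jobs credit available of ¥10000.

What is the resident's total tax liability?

Tentative minimum tax:
  Adjusted income: ¥146000 + ¥24000 + ¥29000 + ¥29000 + ¥43000 = ¥271000
  Exemption: ¥112000 − 25% × (¥271000 − ¥144000) = ¥112000 − ¥31750 = ¥80250
  Base: ¥271000 − ¥80250 = ¥190750
  ¥190750 × 12% = ¥22890

Regular tax:
  ¥20000 × 16% = ¥3200
  ¥4000 × 27% = ¥1080
  ¥35000 × 34% = ¥11900
  ¥87000 × 46% = ¥40020
  → ¥56200
  Less jobs credit ¥10000 → ¥46200

¥46200 > ¥22890, so the regular tax governs.

¥46200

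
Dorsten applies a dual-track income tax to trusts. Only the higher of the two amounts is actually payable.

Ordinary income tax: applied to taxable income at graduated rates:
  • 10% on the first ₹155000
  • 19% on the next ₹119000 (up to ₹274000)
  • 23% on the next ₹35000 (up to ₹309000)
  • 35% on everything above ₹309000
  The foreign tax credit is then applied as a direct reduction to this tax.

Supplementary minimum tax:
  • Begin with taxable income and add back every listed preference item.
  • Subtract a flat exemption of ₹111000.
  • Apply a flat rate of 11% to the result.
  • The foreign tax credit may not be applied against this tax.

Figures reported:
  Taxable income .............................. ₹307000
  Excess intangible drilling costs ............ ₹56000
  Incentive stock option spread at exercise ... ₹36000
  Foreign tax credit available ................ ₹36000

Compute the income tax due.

₹31680

Ordinary income tax:
  ₹155000 × 10% = ₹15500
  ₹119000 × 19% = ₹22610
  ₹33000 × 23% = ₹7590
  → ₹45700
  Less foreign tax credit ₹36000 → ₹9700

Supplementary minimum tax:
  Adjusted income: ₹307000 + ₹56000 + ₹36000 = ₹399000
  Less exemption ₹111000 → base ₹288000
  ₹288000 × 11% = ₹31680

₹31680 > ₹9700, so the supplementary minimum tax is the binding amount.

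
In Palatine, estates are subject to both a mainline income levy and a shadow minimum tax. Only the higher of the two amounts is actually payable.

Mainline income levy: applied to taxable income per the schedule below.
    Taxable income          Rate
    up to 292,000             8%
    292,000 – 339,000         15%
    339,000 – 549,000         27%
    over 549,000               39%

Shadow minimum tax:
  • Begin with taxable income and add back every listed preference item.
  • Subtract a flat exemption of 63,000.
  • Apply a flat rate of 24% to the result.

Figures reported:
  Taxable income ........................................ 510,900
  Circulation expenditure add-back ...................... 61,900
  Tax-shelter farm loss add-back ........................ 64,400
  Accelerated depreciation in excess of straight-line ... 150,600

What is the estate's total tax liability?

Mainline income levy:
  292,000 × 8% = 23,360
  47,000 × 15% = 7,050
  171,900 × 27% = 46,413
  → 76,823

Shadow minimum tax:
  Adjusted income: 510,900 + 61,900 + 64,400 + 150,600 = 787,800
  Less exemption 63,000 → base 724,800
  724,800 × 24% = 173,952

173,952 > 76,823, so the shadow minimum tax is the binding amount.

173,952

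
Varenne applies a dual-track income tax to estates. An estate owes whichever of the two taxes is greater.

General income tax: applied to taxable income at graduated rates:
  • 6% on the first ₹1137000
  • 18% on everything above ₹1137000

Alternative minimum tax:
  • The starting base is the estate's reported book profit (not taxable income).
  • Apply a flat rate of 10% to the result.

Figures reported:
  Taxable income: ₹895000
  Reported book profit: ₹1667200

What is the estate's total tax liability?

Alternative minimum tax:
  Base (reported book profit): ₹1667200
  ₹1667200 × 10% = ₹166720

General income tax:
  ₹895000 × 6% = ₹53700

₹166720 > ₹53700, so the alternative minimum tax is the binding amount.

₹166720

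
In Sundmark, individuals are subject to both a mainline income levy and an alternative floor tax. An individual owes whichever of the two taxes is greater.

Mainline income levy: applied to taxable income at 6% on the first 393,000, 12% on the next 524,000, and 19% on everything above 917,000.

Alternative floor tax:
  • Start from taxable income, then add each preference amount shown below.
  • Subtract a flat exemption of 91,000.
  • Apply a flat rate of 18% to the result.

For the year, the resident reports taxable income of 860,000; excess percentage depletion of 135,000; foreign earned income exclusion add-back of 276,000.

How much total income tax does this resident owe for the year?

212,400

Alternative floor tax:
  Adjusted income: 860,000 + 135,000 + 276,000 = 1,271,000
  Less exemption 91,000 → base 1,180,000
  1,180,000 × 18% = 212,400

Mainline income levy:
  393,000 × 6% = 23,580
  467,000 × 12% = 56,040
  → 79,620

212,400 > 79,620, so the alternative floor tax is the binding amount.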